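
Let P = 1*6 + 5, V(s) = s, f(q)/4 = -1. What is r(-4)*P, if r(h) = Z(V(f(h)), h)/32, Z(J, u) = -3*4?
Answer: -33/8 ≈ -4.1250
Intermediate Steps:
f(q) = -4 (f(q) = 4*(-1) = -4)
Z(J, u) = -12
r(h) = -3/8 (r(h) = -12/32 = -12*1/32 = -3/8)
P = 11 (P = 6 + 5 = 11)
r(-4)*P = -3/8*11 = -33/8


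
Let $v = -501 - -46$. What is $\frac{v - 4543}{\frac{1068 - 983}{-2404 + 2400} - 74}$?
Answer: $\frac{6664}{127} \approx 52.472$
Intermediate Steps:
$v = -455$ ($v = -501 + 46 = -455$)
$\frac{v - 4543}{\frac{1068 - 983}{-2404 + 2400} - 74} = \frac{-455 - 4543}{\frac{1068 - 983}{-2404 + 2400} - 74} = - \frac{4998}{\frac{85}{-4} - 74} = - \frac{4998}{85 \left(- \frac{1}{4}\right) - 74} = - \frac{4998}{- \frac{85}{4} - 74} = - \frac{4998}{- \frac{381}{4}} = \left(-4998\right) \left(- \frac{4}{381}\right) = \frac{6664}{127}$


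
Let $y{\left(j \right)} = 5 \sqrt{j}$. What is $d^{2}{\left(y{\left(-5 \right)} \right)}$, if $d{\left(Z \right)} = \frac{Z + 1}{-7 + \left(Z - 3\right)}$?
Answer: $\frac{2 \left(- 62 i - 5 \sqrt{5}\right)}{25 \left(- i + 4 \sqrt{5}\right)} \approx -0.037531 - 0.55874 i$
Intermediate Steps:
$d{\left(Z \right)} = \frac{1 + Z}{-10 + Z}$ ($d{\left(Z \right)} = \frac{1 + Z}{-7 + \left(Z - 3\right)} = \frac{1 + Z}{-7 + \left(-3 + Z\right)} = \frac{1 + Z}{-10 + Z}$)
$d^{2}{\left(y{\left(-5 \right)} \right)} = \left(\frac{1 + 5 \sqrt{-5}}{-10 + 5 \sqrt{-5}}\right)^{2} = \left(\frac{1 + 5 i \sqrt{5}}{-10 + 5 i \sqrt{5}}\right)^{2} = \frac{\left(1 + 5 i \sqrt{5}\right)^{2}}{\left(-10 + 5 i \sqrt{5}\right)^{2}}$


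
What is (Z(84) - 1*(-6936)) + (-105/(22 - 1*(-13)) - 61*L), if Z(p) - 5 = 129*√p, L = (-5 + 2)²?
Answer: 6389 + 258*√21 ≈ 7571.3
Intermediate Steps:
L = 9 (L = (-3)² = 9)
Z(p) = 5 + 129*√p
(Z(84) - 1*(-6936)) + (-105/(22 - 1*(-13)) - 61*L) = ((5 + 129*√84) - 1*(-6936)) + (-105/(22 - 1*(-13)) - 61*9) = ((5 + 129*(2*√21)) + 6936) + (-105/(22 + 13) - 549) = ((5 + 258*√21) + 6936) + (-105/35 - 549) = (6941 + 258*√21) + (-105*1/35 - 549) = (6941 + 258*√21) + (-3 - 549) = (6941 + 258*√21) - 552 = 6389 + 258*√21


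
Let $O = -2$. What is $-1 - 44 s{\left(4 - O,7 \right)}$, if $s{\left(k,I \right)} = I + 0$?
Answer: $-309$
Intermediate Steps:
$s{\left(k,I \right)} = I$
$-1 - 44 s{\left(4 - O,7 \right)} = -1 - 308 = -309$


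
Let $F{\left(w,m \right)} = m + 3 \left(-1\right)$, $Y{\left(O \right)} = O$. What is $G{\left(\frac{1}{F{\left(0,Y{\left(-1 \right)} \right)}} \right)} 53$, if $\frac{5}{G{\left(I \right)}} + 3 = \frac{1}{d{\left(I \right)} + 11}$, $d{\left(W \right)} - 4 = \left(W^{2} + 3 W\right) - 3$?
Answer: $- \frac{47965}{527} \approx -91.015$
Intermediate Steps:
$d{\left(W \right)} = 1 + W^{2} + 3 W$ ($d{\left(W \right)} = 4 - \left(3 - W^{2} - 3 W\right) = 4 + \left(-3 + W^{2} + 3 W\right) = 1 + W^{2} + 3 W$)
$F{\left(w,m \right)} = -3 + m$ ($F{\left(w,m \right)} = m - 3 = -3 + m$)
$G{\left(I \right)} = \frac{5}{-3 + \frac{1}{12 + I^{2} + 3 I}}$ ($G{\left(I \right)} = \frac{5}{-3 + \frac{1}{\left(1 + I^{2} + 3 I\right) + 11}} = \frac{5}{-3 + \frac{1}{12 + I^{2} + 3 I}}$)
$G{\left(\frac{1}{F{\left(0,Y{\left(-1 \right)} \right)}} \right)} 53 = \frac{5 \left(-12 - \left(\frac{1}{-3 - 1}\right)^{2} - \frac{3}{-3 - 1}\right)}{35 + 3 \left(\frac{1}{-3 - 1}\right)^{2} + \frac{9}{-3 - 1}} \cdot 53 = \frac{5 \left(-12 - \left(\frac{1}{-4}\right)^{2} - \frac{3}{-4}\right)}{35 + 3 \left(\frac{1}{-4}\right)^{2} + \frac{9}{-4}} \cdot 53 = \frac{5 \left(-12 - \left(- \frac{1}{4}\right)^{2} - - \frac{3}{4}\right)}{35 + 3 \left(- \frac{1}{4}\right)^{2} + 9 \left(- \frac{1}{4}\right)} 53 = \frac{5 \left(-12 - \frac{1}{16} + \frac{3}{4}\right)}{35 + 3 \cdot \frac{1}{16} - \frac{9}{4}} \cdot 53 = \frac{5 \left(-12 - \frac{1}{16} + \frac{3}{4}\right)}{35 + \frac{3}{16} - \frac{9}{4}} \cdot 53 = 5 \frac{1}{\frac{527}{16}} \left(- \frac{181}{16}\right) 53 = 5 \cdot \frac{16}{527} \left(- \frac{181}{16}\right) 53 = \left(- \frac{905}{527}\right) 53 = - \frac{47965}{527}$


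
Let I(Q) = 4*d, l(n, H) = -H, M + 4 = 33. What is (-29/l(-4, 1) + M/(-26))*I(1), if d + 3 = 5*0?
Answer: -4350/13 ≈ -334.62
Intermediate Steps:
M = 29 (M = -4 + 33 = 29)
d = -3 (d = -3 + 5*0 = -3 + 0 = -3)
I(Q) = -12 (I(Q) = 4*(-3) = -12)
(-29/l(-4, 1) + M/(-26))*I(1) = (-29/((-1*1)) + 29/(-26))*(-12) = (-29/(-1) + 29*(-1/26))*(-12) = (-29*(-1) - 29/26)*(-12) = (29 - 29/26)*(-12) = (725/26)*(-12) = -4350/13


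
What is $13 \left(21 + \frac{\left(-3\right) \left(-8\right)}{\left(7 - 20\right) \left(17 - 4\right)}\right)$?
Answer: $\frac{3525}{13} \approx 271.15$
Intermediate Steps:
$13 \left(21 + \frac{\left(-3\right) \left(-8\right)}{\left(7 - 20\right) \left(17 - 4\right)}\right) = 13 \left(21 + \frac{24}{\left(-13\right) 13}\right) = 13 \left(21 + \frac{24}{-169}\right) = 13 \left(21 + 24 \left(- \frac{1}{169}\right)\right) = 13 \left(21 - \frac{24}{169}\right) = 13 \cdot \frac{3525}{169} = \frac{3525}{13}$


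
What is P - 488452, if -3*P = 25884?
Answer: -497080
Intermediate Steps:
P = -8628 (P = -⅓*25884 = -8628)
P - 488452 = -8628 - 488452 = -497080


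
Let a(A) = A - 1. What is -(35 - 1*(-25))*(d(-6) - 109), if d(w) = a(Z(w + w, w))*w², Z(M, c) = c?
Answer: 21660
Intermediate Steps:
a(A) = -1 + A
d(w) = w²*(-1 + w) (d(w) = (-1 + w)*w² = w²*(-1 + w))
-(35 - 1*(-25))*(d(-6) - 109) = -(35 - 1*(-25))*((-6)²*(-1 - 6) - 109) = -(35 + 25)*(36*(-7) - 109) = -60*(-252 - 109) = -60*(-361) = -1*(-21660) = 21660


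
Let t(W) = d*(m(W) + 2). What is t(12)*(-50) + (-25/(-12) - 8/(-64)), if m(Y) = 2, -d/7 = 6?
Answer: 201653/24 ≈ 8402.2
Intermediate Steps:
d = -42 (d = -7*6 = -42)
t(W) = -168 (t(W) = -42*(2 + 2) = -42*4 = -168)
t(12)*(-50) + (-25/(-12) - 8/(-64)) = -168*(-50) + (-25/(-12) - 8/(-64)) = 8400 + (-25*(-1/12) - 8*(-1/64)) = 8400 + (25/12 + ⅛) = 8400 + 53/24 = 201653/24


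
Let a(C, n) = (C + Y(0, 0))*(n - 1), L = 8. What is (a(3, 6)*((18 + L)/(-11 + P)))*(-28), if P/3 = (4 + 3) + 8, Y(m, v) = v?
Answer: -5460/17 ≈ -321.18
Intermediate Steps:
a(C, n) = C*(-1 + n) (a(C, n) = (C + 0)*(n - 1) = C*(-1 + n))
P = 45 (P = 3*((4 + 3) + 8) = 3*(7 + 8) = 3*15 = 45)
(a(3, 6)*((18 + L)/(-11 + P)))*(-28) = ((3*(-1 + 6))*((18 + 8)/(-11 + 45)))*(-28) = ((3*5)*(26/34))*(-28) = (15*(26*(1/34)))*(-28) = (15*(13/17))*(-28) = (195/17)*(-28) = -5460/17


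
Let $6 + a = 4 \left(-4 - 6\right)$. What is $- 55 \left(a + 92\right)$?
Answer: $-2530$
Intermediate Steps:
$a = -46$ ($a = -6 + 4 \left(-4 - 6\right) = -6 + 4 \left(-10\right) = -6 - 40 = -46$)
$- 55 \left(a + 92\right) = - 55 \left(-46 + 92\right) = \left(-55\right) 46 = -2530$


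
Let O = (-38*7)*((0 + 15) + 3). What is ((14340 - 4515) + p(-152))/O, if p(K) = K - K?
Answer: -3275/1596 ≈ -2.0520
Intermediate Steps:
p(K) = 0
O = -4788 (O = -266*(15 + 3) = -266*18 = -4788)
((14340 - 4515) + p(-152))/O = ((14340 - 4515) + 0)/(-4788) = (9825 + 0)*(-1/4788) = 9825*(-1/4788) = -3275/1596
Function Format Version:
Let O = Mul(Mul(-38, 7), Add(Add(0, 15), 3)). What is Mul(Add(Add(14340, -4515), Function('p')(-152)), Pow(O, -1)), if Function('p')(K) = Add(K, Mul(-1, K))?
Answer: Rational(-3275, 1596) ≈ -2.0520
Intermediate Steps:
Function('p')(K) = 0
O = -4788 (O = Mul(-266, Add(15, 3)) = Mul(-266, 18) = -4788)
Mul(Add(Add(14340, -4515), Function('p')(-152)), Pow(O, -1)) = Mul(Add(Add(14340, -4515), 0), Pow(-4788, -1)) = Mul(Add(9825, 0), Rational(-1, 4788)) = Mul(9825, Rational(-1, 4788)) = Rational(-3275, 1596)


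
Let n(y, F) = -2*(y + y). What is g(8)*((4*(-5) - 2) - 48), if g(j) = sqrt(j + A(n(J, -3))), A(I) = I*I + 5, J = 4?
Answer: -70*sqrt(269) ≈ -1148.1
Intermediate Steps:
n(y, F) = -4*y
A(I) = 5 + I**2 (A(I) = I**2 + 5 = 5 + I**2)
g(j) = sqrt(261 + j) (g(j) = sqrt(j + (5 + (-4*4)**2)) = sqrt(j + (5 + (-16)**2)) = sqrt(j + (5 + 256)) = sqrt(j + 261) = sqrt(261 + j))
g(8)*((4*(-5) - 2) - 48) = sqrt(261 + 8)*((4*(-5) - 2) - 48) = sqrt(269)*((-20 - 2) - 48) = sqrt(269)*(-22 - 48) = sqrt(269)*(-70) = -70*sqrt(269)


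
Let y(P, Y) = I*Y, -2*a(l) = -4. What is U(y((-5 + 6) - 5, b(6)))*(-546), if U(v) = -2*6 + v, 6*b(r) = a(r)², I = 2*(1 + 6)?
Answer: 1456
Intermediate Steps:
a(l) = 2 (a(l) = -½*(-4) = 2)
I = 14 (I = 2*7 = 14)
b(r) = ⅔ (b(r) = (⅙)*2² = (⅙)*4 = ⅔)
y(P, Y) = 14*Y
U(v) = -12 + v
U(y((-5 + 6) - 5, b(6)))*(-546) = (-12 + 14*(⅔))*(-546) = (-12 + 28/3)*(-546) = -8/3*(-546) = 1456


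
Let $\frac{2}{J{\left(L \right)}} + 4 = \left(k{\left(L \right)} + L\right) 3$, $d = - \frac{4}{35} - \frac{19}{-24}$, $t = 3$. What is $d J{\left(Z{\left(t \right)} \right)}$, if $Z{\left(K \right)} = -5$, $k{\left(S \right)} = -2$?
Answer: $- \frac{569}{10500} \approx -0.05419$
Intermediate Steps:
$d = \frac{569}{840}$ ($d = \left(-4\right) \frac{1}{35} - - \frac{19}{24} = - \frac{4}{35} + \frac{19}{24} = \frac{569}{840} \approx 0.67738$)
$J{\left(L \right)} = \frac{2}{-10 + 3 L}$ ($J{\left(L \right)} = \frac{2}{-4 + \left(-2 + L\right) 3} = \frac{2}{-4 + \left(-6 + 3 L\right)} = \frac{2}{-10 + 3 L}$)
$d J{\left(Z{\left(t \right)} \right)} = \frac{569 \frac{2}{-10 + 3 \left(-5\right)}}{840} = \frac{569 \frac{2}{-10 - 15}}{840} = \frac{569 \frac{2}{-25}}{840} = \frac{569 \cdot 2 \left(- \frac{1}{25}\right)}{840} = \frac{569}{840} \left(- \frac{2}{25}\right) = - \frac{569}{10500}$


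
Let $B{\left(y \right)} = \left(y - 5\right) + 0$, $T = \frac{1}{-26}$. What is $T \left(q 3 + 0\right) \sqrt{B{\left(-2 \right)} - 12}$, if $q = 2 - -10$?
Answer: $- \frac{18 i \sqrt{19}}{13} \approx - 6.0354 i$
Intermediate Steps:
$T = - \frac{1}{26} \approx -0.038462$
$B{\left(y \right)} = -5 + y$ ($B{\left(y \right)} = \left(-5 + y\right) + 0 = -5 + y$)
$q = 12$ ($q = 2 + 10 = 12$)
$T \left(q 3 + 0\right) \sqrt{B{\left(-2 \right)} - 12} = - \frac{12 \cdot 3 + 0}{26} \sqrt{\left(-5 - 2\right) - 12} = - \frac{36 + 0}{26} \sqrt{-7 - 12} = \left(- \frac{1}{26}\right) 36 \sqrt{-19} = - \frac{18 i \sqrt{19}}{13}$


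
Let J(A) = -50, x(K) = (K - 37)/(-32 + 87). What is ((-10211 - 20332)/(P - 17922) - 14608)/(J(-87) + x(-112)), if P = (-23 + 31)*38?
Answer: 14153326055/51074582 ≈ 277.11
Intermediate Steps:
P = 304 (P = 8*38 = 304)
x(K) = -37/55 + K/55 (x(K) = (-37 + K)/55 = (-37 + K)*(1/55) = -37/55 + K/55)
((-10211 - 20332)/(P - 17922) - 14608)/(J(-87) + x(-112)) = ((-10211 - 20332)/(304 - 17922) - 14608)/(-50 + (-37/55 + (1/55)*(-112))) = (-30543/(-17618) - 14608)/(-50 + (-37/55 - 112/55)) = (-30543*(-1/17618) - 14608)/(-50 - 149/55) = (30543/17618 - 14608)/(-2899/55) = -257333201/17618*(-55/2899) = 14153326055/51074582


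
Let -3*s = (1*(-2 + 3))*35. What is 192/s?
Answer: -576/35 ≈ -16.457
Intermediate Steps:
s = -35/3 (s = -1*(-2 + 3)*35/3 = -1*1*35/3 = -35/3 ≈ -11.667)
192/s = 192/(-35/3) = 192*(-3/35) = -576/35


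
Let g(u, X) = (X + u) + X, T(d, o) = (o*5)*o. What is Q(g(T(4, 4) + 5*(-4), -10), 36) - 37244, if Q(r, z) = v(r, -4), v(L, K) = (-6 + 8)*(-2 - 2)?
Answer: -37252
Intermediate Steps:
T(d, o) = 5*o² (T(d, o) = (5*o)*o = 5*o²)
v(L, K) = -8 (v(L, K) = 2*(-4) = -8)
g(u, X) = u + 2*X
Q(r, z) = -8
Q(g(T(4, 4) + 5*(-4), -10), 36) - 37244 = -8 - 37244 = -37252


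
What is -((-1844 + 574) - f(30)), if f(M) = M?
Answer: 1300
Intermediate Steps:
-((-1844 + 574) - f(30)) = -((-1844 + 574) - 1*30) = -(-1270 - 30) = -1*(-1300) = 1300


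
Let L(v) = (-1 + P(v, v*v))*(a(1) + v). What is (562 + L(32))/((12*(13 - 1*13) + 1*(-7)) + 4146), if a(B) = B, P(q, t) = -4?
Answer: 397/4139 ≈ 0.095917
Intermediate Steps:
L(v) = -5 - 5*v (L(v) = (-1 - 4)*(1 + v) = -5*(1 + v) = -5 - 5*v)
(562 + L(32))/((12*(13 - 1*13) + 1*(-7)) + 4146) = (562 + (-5 - 5*32))/((12*(13 - 1*13) + 1*(-7)) + 4146) = (562 + (-5 - 160))/((12*(13 - 13) - 7) + 4146) = (562 - 165)/((12*0 - 7) + 4146) = 397/((0 - 7) + 4146) = 397/(-7 + 4146) = 397/4139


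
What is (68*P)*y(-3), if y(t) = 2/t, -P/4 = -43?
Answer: -23392/3 ≈ -7797.3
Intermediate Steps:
P = 172 (P = -4*(-43) = 172)
(68*P)*y(-3) = (68*172)*(2/(-3)) = 11696*(2*(-⅓)) = 11696*(-⅔) = -23392/3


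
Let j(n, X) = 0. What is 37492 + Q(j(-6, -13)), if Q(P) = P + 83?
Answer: 37575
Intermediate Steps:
Q(P) = 83 + P
37492 + Q(j(-6, -13)) = 37492 + (83 + 0) = 37492 + 83 = 37575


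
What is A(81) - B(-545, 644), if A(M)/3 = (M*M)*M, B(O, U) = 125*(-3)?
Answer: 1594698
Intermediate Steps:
B(O, U) = -375
A(M) = 3*M**3 (A(M) = 3*((M*M)*M) = 3*(M**2*M) = 3*M**3)
A(81) - B(-545, 644) = 3*81**3 - 1*(-375) = 3*531441 + 375 = 1594323 + 375 = 1594698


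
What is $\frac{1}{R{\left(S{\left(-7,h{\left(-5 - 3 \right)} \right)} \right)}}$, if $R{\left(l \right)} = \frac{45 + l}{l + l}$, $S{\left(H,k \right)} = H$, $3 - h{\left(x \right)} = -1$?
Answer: $- \frac{7}{19} \approx -0.36842$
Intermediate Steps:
$h{\left(x \right)} = 4$ ($h{\left(x \right)} = 3 - -1 = 3 + 1 = 4$)
$R{\left(l \right)} = \frac{45 + l}{2 l}$
$\frac{1}{R{\left(S{\left(-7,h{\left(-5 - 3 \right)} \right)} \right)}} = \frac{1}{\frac{1}{2} \frac{1}{-7} \left(45 - 7\right)} = \frac{1}{\frac{1}{2} \left(- \frac{1}{7}\right) 38} = \frac{1}{- \frac{19}{7}} = - \frac{7}{19}$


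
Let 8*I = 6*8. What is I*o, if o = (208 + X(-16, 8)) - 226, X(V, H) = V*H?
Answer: -876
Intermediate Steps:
X(V, H) = H*V
I = 6 (I = (6*8)/8 = (⅛)*48 = 6)
o = -146 (o = (208 + 8*(-16)) - 226 = (208 - 128) - 226 = 80 - 226 = -146)
I*o = 6*(-146) = -876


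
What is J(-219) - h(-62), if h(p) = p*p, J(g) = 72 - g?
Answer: -3553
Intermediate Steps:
h(p) = p**2
J(-219) - h(-62) = (72 - 1*(-219)) - 1*(-62)**2 = (72 + 219) - 1*3844 = 291 - 3844 = -3553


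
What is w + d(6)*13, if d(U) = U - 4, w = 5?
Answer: 31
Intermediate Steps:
d(U) = -4 + U
w + d(6)*13 = 5 + (-4 + 6)*13 = 5 + 2*13 = 5 + 26 = 31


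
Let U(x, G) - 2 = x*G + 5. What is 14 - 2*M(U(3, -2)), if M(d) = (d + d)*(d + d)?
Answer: 6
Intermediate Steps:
U(x, G) = 7 + G*x (U(x, G) = 2 + (x*G + 5) = 2 + (G*x + 5) = 2 + (5 + G*x) = 7 + G*x)
M(d) = 4*d² (M(d) = (2*d)*(2*d) = 4*d²)
14 - 2*M(U(3, -2)) = 14 - 8*(7 - 2*3)² = 14 - 8*(7 - 6)² = 14 - 8*1² = 14 - 8 = 6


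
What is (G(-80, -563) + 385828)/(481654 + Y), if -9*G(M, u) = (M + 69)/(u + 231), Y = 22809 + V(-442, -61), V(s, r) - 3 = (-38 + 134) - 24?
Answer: 1152854053/1507559544 ≈ 0.76472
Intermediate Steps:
V(s, r) = 75 (V(s, r) = 3 + ((-38 + 134) - 24) = 3 + (96 - 24) = 3 + 72 = 75)
Y = 22884 (Y = 22809 + 75 = 22884)
G(M, u) = -(69 + M)/(9*(231 + u)) (G(M, u) = -(M + 69)/(9*(u + 231)) = -(69 + M)/(9*(231 + u)))
(G(-80, -563) + 385828)/(481654 + Y) = ((-69 - 1*(-80))/(9*(231 - 563)) + 385828)/(481654 + 22884) = ((⅑)*(-69 + 80)/(-332) + 385828)/504538 = ((⅑)*(-1/332)*11 + 385828)*(1/504538) = (-11/2988 + 385828)*(1/504538) = (1152854053/2988)*(1/504538) = 1152854053/1507559544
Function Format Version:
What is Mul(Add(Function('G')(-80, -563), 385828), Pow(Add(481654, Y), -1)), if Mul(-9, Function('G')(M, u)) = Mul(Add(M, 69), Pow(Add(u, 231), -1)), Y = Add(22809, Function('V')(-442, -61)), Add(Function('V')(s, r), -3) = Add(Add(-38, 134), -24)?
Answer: Rational(1152854053, 1507559544) ≈ 0.76472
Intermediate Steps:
Function('V')(s, r) = 75 (Function('V')(s, r) = Add(3, Add(Add(-38, 134), -24)) = Add(3, Add(96, -24)) = Add(3, 72) = 75)
Y = 22884 (Y = Add(22809, 75) = 22884)
Function('G')(M, u) = Mul(Rational(-1, 9), Pow(Add(231, u), -1), Add(69, M)) (Function('G')(M, u) = Mul(Rational(-1, 9), Mul(Add(M, 69), Pow(Add(u, 231), -1))) = Mul(Rational(-1, 9), Mul(Add(69, M), Pow(Add(231, u), -1))) = Mul(Rational(-1, 9), Mul(Pow(Add(231, u), -1), Add(69, M))) = Mul(Rational(-1, 9), Pow(Add(231, u), -1), Add(69, M)))
Mul(Add(Function('G')(-80, -563), 385828), Pow(Add(481654, Y), -1)) = Mul(Add(Mul(Rational(1, 9), Pow(Add(231, -563), -1), Add(-69, Mul(-1, -80))), 385828), Pow(Add(481654, 22884), -1)) = Mul(Add(Mul(Rational(1, 9), Pow(-332, -1), Add(-69, 80)), 385828), Pow(504538, -1)) = Mul(Add(Mul(Rational(1, 9), Rational(-1, 332), 11), 385828), Rational(1, 504538)) = Mul(Add(Rational(-11, 2988), 385828), Rational(1, 504538)) = Mul(Rational(1152854053, 2988), Rational(1, 504538)) = Rational(1152854053, 1507559544)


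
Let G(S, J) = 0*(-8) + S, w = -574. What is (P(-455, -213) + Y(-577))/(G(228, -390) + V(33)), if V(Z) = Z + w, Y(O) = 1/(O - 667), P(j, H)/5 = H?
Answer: 1324861/389372 ≈ 3.4026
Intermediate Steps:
P(j, H) = 5*H
Y(O) = 1/(-667 + O)
V(Z) = -574 + Z (V(Z) = Z - 574 = -574 + Z)
G(S, J) = S (G(S, J) = 0 + S = S)
(P(-455, -213) + Y(-577))/(G(228, -390) + V(33)) = (5*(-213) + 1/(-667 - 577))/(228 + (-574 + 33)) = (-1065 + 1/(-1244))/(228 - 541) = (-1065 - 1/1244)/(-313) = -1324861/1244*(-1/313) = 1324861/389372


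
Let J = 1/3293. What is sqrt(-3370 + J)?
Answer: I*sqrt(36543767837)/3293 ≈ 58.052*I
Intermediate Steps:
J = 1/3293 ≈ 0.00030367
sqrt(-3370 + J) = sqrt(-3370 + 1/3293) = sqrt(-11097409/3293) = I*sqrt(36543767837)/3293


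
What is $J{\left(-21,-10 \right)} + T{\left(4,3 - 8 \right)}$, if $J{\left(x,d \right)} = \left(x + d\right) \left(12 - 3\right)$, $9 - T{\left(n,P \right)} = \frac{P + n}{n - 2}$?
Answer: $- \frac{539}{2} \approx -269.5$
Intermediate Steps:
$T{\left(n,P \right)} = 9 - \frac{P + n}{-2 + n}$ ($T{\left(n,P \right)} = 9 - \frac{P + n}{n - 2} = 9 - \frac{P + n}{-2 + n}$)
$J{\left(x,d \right)} = 9 d + 9 x$ ($J{\left(x,d \right)} = \left(d + x\right) 9 = 9 d + 9 x$)
$J{\left(-21,-10 \right)} + T{\left(4,3 - 8 \right)} = \left(9 \left(-10\right) + 9 \left(-21\right)\right) + \frac{-18 - \left(3 - 8\right) + 8 \cdot 4}{-2 + 4} = \left(-90 - 189\right) + \frac{-18 - \left(3 - 8\right) + 32}{2} = -279 + \frac{-18 - -5 + 32}{2} = -279 + \frac{-18 + 5 + 32}{2} = -279 + \frac{1}{2} \cdot 19 = -279 + \frac{19}{2} = - \frac{539}{2}$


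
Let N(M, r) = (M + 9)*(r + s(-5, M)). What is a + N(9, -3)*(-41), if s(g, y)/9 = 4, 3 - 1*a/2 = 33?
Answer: -24414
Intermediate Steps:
a = -60 (a = 6 - 2*33 = 6 - 66 = -60)
s(g, y) = 36 (s(g, y) = 9*4 = 36)
N(M, r) = (9 + M)*(36 + r) (N(M, r) = (M + 9)*(r + 36) = (9 + M)*(36 + r))
a + N(9, -3)*(-41) = -60 + (324 + 9*(-3) + 36*9 + 9*(-3))*(-41) = -60 + (324 - 27 + 324 - 27)*(-41) = -60 + 594*(-41) = -60 - 24354 = -24414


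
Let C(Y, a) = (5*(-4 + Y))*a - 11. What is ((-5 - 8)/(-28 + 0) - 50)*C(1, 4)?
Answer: 98477/28 ≈ 3517.0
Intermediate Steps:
C(Y, a) = -11 + a*(-20 + 5*Y) (C(Y, a) = (-20 + 5*Y)*a - 11 = a*(-20 + 5*Y) - 11 = -11 + a*(-20 + 5*Y))
((-5 - 8)/(-28 + 0) - 50)*C(1, 4) = ((-5 - 8)/(-28 + 0) - 50)*(-11 - 20*4 + 5*1*4) = (-13/(-28) - 50)*(-11 - 80 + 20) = (-13*(-1/28) - 50)*(-71) = (13/28 - 50)*(-71) = -1387/28*(-71) = 98477/28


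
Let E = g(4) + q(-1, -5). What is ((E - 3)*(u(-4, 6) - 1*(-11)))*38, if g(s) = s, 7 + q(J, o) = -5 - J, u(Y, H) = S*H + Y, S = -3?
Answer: 4180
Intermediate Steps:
u(Y, H) = Y - 3*H (u(Y, H) = -3*H + Y = Y - 3*H)
q(J, o) = -12 - J (q(J, o) = -7 + (-5 - J) = -12 - J)
E = -7 (E = 4 + (-12 - 1*(-1)) = 4 + (-12 + 1) = 4 - 11 = -7)
((E - 3)*(u(-4, 6) - 1*(-11)))*38 = ((-7 - 3)*((-4 - 3*6) - 1*(-11)))*38 = -10*((-4 - 18) + 11)*38 = -10*(-22 + 11)*38 = -10*(-11)*38 = 110*38 = 4180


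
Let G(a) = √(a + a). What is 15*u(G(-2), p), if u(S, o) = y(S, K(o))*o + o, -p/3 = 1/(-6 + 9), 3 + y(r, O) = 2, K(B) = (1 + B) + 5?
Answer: 0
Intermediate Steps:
G(a) = √2*√a (G(a) = √(2*a) = √2*√a)
K(B) = 6 + B
y(r, O) = -1 (y(r, O) = -3 + 2 = -1)
p = -1 (p = -3/(-6 + 9) = -3/3 = -3*⅓ = -1)
u(S, o) = 0 (u(S, o) = -o + o = 0)
15*u(G(-2), p) = 15*0 = 0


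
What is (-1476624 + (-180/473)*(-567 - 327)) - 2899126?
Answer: -2069568830/473 ≈ -4.3754e+6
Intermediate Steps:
(-1476624 + (-180/473)*(-567 - 327)) - 2899126 = (-1476624 - 180*1/473*(-894)) - 2899126 = (-1476624 - 180/473*(-894)) - 2899126 = (-1476624 + 160920/473) - 2899126 = -698282232/473 - 2899126 = -2069568830/473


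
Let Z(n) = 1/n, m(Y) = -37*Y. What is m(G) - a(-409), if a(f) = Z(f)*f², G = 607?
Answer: -22050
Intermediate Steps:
Z(n) = 1/n
a(f) = f (a(f) = f²/f = f)
m(G) - a(-409) = -37*607 - 1*(-409) = -22459 + 409 = -22050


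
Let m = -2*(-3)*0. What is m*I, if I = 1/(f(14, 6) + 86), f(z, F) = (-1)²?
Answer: 0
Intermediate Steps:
f(z, F) = 1
I = 1/87 (I = 1/(1 + 86) = 1/87 ≈ 0.011494)
m = 0 (m = 6*0 = 0)
m*I = 0*(1/87) = 0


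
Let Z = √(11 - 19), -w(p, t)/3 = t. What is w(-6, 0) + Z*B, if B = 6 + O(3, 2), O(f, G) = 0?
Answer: 12*I*√2 ≈ 16.971*I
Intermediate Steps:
w(p, t) = -3*t
Z = 2*I*√2 (Z = √(-8) = 2*I*√2 ≈ 2.8284*I)
B = 6 (B = 6 + 0 = 6)
w(-6, 0) + Z*B = -3*0 + (2*I*√2)*6 = 0 + 12*I*√2 = 12*I*√2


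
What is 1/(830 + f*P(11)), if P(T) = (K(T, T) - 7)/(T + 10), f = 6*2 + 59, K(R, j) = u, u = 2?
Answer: 21/17075 ≈ 0.0012299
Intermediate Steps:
K(R, j) = 2
f = 71 (f = 12 + 59 = 71)
P(T) = -5/(10 + T) (P(T) = (2 - 7)/(T + 10) = -5/(10 + T))
1/(830 + f*P(11)) = 1/(830 + 71*(-5/(10 + 11))) = 1/(830 + 71*(-5/21)) = 1/(830 - 355/21) = 1/(17075/21) = 21/17075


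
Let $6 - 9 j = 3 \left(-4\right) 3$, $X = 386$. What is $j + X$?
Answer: $\frac{1172}{3} \approx 390.67$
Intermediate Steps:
$j = \frac{14}{3}$ ($j = \frac{2}{3} - \frac{3 \left(-4\right) 3}{9} = \frac{2}{3} - \frac{\left(-12\right) 3}{9} = \frac{2}{3} - -4 = \frac{2}{3} + 4 = \frac{14}{3} \approx 4.6667$)
$j + X = \frac{14}{3} + 386 = \frac{1172}{3}$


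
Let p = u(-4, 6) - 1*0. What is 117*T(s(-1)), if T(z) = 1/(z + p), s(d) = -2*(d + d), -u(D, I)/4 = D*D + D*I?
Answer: 13/4 ≈ 3.2500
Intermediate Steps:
u(D, I) = -4*D² - 4*D*I (u(D, I) = -4*(D*D + D*I) = -4*(D² + D*I) = -4*D² - 4*D*I)
s(d) = -4*d
p = 32 (p = -4*(-4)*(-4 + 6) - 1*0 = -4*(-4)*2 + 0 = 32 + 0 = 32)
T(z) = 1/(32 + z) (T(z) = 1/(z + 32) = 1/(32 + z))
117*T(s(-1)) = 117/(32 - 4*(-1)) = 117/(32 + 4) = 117/36 = 117*(1/36) = 13/4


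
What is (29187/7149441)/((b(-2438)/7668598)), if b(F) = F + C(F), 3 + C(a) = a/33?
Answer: -2462057068086/197779752677 ≈ -12.448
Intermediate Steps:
C(a) = -3 + a/33
b(F) = -3 + 34*F/33 (b(F) = F + (-3 + F/33) = -3 + 34*F/33)
(29187/7149441)/((b(-2438)/7668598)) = (29187/7149441)/(((-3 + (34/33)*(-2438))/7668598)) = (29187*(1/7149441))/(((-3 - 82892/33)*(1/7668598))) = 9729/(2383147*((-82991/33*1/7668598))) = 9729/(2383147*(-82991/253063734)) = (9729/2383147)*(-253063734/82991) = -2462057068086/197779752677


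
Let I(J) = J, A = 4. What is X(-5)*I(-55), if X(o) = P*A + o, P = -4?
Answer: 1155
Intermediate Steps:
X(o) = -16 + o (X(o) = -4*4 + o = -16 + o)
X(-5)*I(-55) = (-16 - 5)*(-55) = -21*(-55) = 1155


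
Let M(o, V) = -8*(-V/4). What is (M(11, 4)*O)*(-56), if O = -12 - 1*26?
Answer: 17024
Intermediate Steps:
O = -38 (O = -12 - 26 = -38)
M(o, V) = 2*V (M(o, V) = -(-2)*V = 2*V)
(M(11, 4)*O)*(-56) = ((2*4)*(-38))*(-56) = (8*(-38))*(-56) = -304*(-56) = 17024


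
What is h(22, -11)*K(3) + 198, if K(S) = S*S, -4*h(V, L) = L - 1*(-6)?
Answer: 837/4 ≈ 209.25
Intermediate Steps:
h(V, L) = -3/2 - L/4 (h(V, L) = -(L - 1*(-6))/4 = -(L + 6)/4 = -(6 + L)/4 = -3/2 - L/4)
K(S) = S²
h(22, -11)*K(3) + 198 = (-3/2 - ¼*(-11))*3² + 198 = (-3/2 + 11/4)*9 + 198 = (5/4)*9 + 198 = 45/4 + 198 = 837/4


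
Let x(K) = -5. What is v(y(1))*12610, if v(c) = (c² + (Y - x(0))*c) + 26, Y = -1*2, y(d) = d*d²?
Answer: 378300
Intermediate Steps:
y(d) = d³
Y = -2
v(c) = 26 + c² + 3*c (v(c) = (c² + (-2 - 1*(-5))*c) + 26 = (c² + (-2 + 5)*c) + 26 = (c² + 3*c) + 26 = 26 + c² + 3*c)
v(y(1))*12610 = (26 + (1³)² + 3*1³)*12610 = (26 + 1² + 3*1)*12610 = (26 + 1 + 3)*12610 = 30*12610 = 378300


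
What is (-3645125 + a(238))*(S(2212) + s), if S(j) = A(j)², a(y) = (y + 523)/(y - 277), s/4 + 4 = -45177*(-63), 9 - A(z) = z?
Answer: -769458516252964/13 ≈ -5.9189e+13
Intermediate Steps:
A(z) = 9 - z
s = 11384588 (s = -16 + 4*(-45177*(-63)) = -16 + 4*2846151 = -16 + 11384604 = 11384588)
a(y) = (523 + y)/(-277 + y)
S(j) = (9 - j)²
(-3645125 + a(238))*(S(2212) + s) = (-3645125 + (523 + 238)/(-277 + 238))*((-9 + 2212)² + 11384588) = (-3645125 + 761/(-39))*(2203² + 11384588) = (-3645125 - 1/39*761)*(4853209 + 11384588) = (-3645125 - 761/39)*16237797 = -142160636/39*16237797 = -769458516252964/13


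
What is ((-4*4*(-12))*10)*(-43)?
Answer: -82560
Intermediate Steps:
((-4*4*(-12))*10)*(-43) = (-16*(-12)*10)*(-43) = (192*10)*(-43) = 1920*(-43) = -82560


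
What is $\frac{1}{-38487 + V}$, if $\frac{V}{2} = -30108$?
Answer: $- \frac{1}{98703} \approx -1.0131 \cdot 10^{-5}$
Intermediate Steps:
$V = -60216$ ($V = 2 \left(-30108\right) = -60216$)
$\frac{1}{-38487 + V} = \frac{1}{-38487 - 60216} = \frac{1}{-98703} = - \frac{1}{98703}$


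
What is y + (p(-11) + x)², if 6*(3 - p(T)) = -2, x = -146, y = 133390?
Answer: 1383694/9 ≈ 1.5374e+5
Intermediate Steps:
p(T) = 10/3 (p(T) = 3 - ⅙*(-2) = 3 + ⅓ = 10/3)
y + (p(-11) + x)² = 133390 + (10/3 - 146)² = 133390 + (-428/3)² = 133390 + 183184/9 = 1383694/9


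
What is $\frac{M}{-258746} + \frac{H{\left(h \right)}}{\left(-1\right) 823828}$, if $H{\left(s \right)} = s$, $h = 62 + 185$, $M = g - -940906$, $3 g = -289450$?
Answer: $- \frac{1043584420345}{319743299532} \approx -3.2638$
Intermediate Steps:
$g = - \frac{289450}{3}$ ($g = \frac{1}{3} \left(-289450\right) = - \frac{289450}{3} \approx -96483.0$)
$M = \frac{2533268}{3}$ ($M = - \frac{289450}{3} - -940906 = - \frac{289450}{3} + 940906 = \frac{2533268}{3} \approx 8.4442 \cdot 10^{5}$)
$h = 247$
$\frac{M}{-258746} + \frac{H{\left(h \right)}}{\left(-1\right) 823828} = \frac{2533268}{3 \left(-258746\right)} + \frac{247}{\left(-1\right) 823828} = \frac{2533268}{3} \left(- \frac{1}{258746}\right) + \frac{247}{-823828} = - \frac{1266634}{388119} + 247 \left(- \frac{1}{823828}\right) = - \frac{1266634}{388119} - \frac{247}{823828} = - \frac{1043584420345}{319743299532}$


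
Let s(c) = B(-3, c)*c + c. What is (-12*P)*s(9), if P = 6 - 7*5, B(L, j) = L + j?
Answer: 21924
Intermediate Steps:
s(c) = c + c*(-3 + c) (s(c) = (-3 + c)*c + c = c*(-3 + c) + c = c + c*(-3 + c))
P = -29 (P = 6 - 35 = -29)
(-12*P)*s(9) = (-12*(-29))*(9*(-2 + 9)) = 348*(9*7) = 348*63 = 21924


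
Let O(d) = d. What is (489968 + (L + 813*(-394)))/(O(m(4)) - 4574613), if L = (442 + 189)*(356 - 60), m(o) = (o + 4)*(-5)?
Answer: -356422/4574653 ≈ -0.077912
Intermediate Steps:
m(o) = -20 - 5*o (m(o) = (4 + o)*(-5) = -20 - 5*o)
L = 186776 (L = 631*296 = 186776)
(489968 + (L + 813*(-394)))/(O(m(4)) - 4574613) = (489968 + (186776 + 813*(-394)))/((-20 - 5*4) - 4574613) = (489968 + (186776 - 320322))/((-20 - 20) - 4574613) = (489968 - 133546)/(-40 - 4574613) = 356422/(-4574653) = 356422*(-1/4574653) = -356422/4574653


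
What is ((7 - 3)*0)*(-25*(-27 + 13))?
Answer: 0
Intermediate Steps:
((7 - 3)*0)*(-25*(-27 + 13)) = (4*0)*(-25*(-14)) = 0*350 = 0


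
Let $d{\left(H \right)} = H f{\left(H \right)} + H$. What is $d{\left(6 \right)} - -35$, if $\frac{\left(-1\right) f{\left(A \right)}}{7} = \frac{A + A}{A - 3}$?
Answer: $-127$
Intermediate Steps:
$f{\left(A \right)} = - \frac{14 A}{-3 + A}$ ($f{\left(A \right)} = - 7 \frac{A + A}{A - 3} = - 7 \frac{2 A}{-3 + A} = - \frac{14 A}{-3 + A}$)
$d{\left(H \right)} = H - \frac{14 H^{2}}{-3 + H}$ ($d{\left(H \right)} = H \left(- \frac{14 H}{-3 + H}\right) + H = - \frac{14 H^{2}}{-3 + H} + H = H - \frac{14 H^{2}}{-3 + H}$)
$d{\left(6 \right)} - -35 = \left(-1\right) 6 \frac{1}{-3 + 6} \left(3 + 13 \cdot 6\right) - -35 = \left(-1\right) 6 \cdot \frac{1}{3} \left(3 + 78\right) + 35 = \left(-1\right) 6 \cdot \frac{1}{3} \cdot 81 + 35 = -162 + 35 = -127$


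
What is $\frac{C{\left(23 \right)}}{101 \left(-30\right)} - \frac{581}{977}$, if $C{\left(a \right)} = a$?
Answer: $- \frac{1782901}{2960310} \approx -0.60227$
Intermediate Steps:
$\frac{C{\left(23 \right)}}{101 \left(-30\right)} - \frac{581}{977} = \frac{23}{101 \left(-30\right)} - \frac{581}{977} = \frac{23}{-3030} - \frac{581}{977} = 23 \left(- \frac{1}{3030}\right) - \frac{581}{977} = - \frac{23}{3030} - \frac{581}{977} = - \frac{1782901}{2960310}$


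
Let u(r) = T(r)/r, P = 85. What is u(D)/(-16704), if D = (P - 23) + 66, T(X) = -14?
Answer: 7/1069056 ≈ 6.5478e-6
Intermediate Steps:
D = 128 (D = (85 - 23) + 66 = 62 + 66 = 128)
u(r) = -14/r
u(D)/(-16704) = -14/128/(-16704) = -14*1/128*(-1/16704) = -7/64*(-1/16704) = 7/1069056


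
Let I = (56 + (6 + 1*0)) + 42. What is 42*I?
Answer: 4368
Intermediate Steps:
I = 104 (I = (56 + (6 + 0)) + 42 = (56 + 6) + 42 = 62 + 42 = 104)
42*I = 42*104 = 4368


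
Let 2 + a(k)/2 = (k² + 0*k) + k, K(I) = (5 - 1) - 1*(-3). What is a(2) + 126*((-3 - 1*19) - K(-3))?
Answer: -3646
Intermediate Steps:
K(I) = 7 (K(I) = 4 + 3 = 7)
a(k) = -4 + 2*k + 2*k² (a(k) = -4 + 2*((k² + 0*k) + k) = -4 + 2*((k² + 0) + k) = -4 + 2*(k² + k) = -4 + 2*(k + k²) = -4 + (2*k + 2*k²) = -4 + 2*k + 2*k²)
a(2) + 126*((-3 - 1*19) - K(-3)) = (-4 + 2*2 + 2*2²) + 126*((-3 - 1*19) - 1*7) = (-4 + 4 + 2*4) + 126*((-3 - 19) - 7) = (-4 + 4 + 8) + 126*(-22 - 7) = 8 + 126*(-29) = 8 - 3654 = -3646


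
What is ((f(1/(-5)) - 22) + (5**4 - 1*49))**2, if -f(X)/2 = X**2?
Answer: 191767104/625 ≈ 3.0683e+5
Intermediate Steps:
f(X) = -2*X**2
((f(1/(-5)) - 22) + (5**4 - 1*49))**2 = ((-2*(1/(-5))**2 - 22) + (5**4 - 1*49))**2 = ((-2*(-1/5)**2 - 22) + (625 - 49))**2 = ((-2*1/25 - 22) + 576)**2 = ((-2/25 - 22) + 576)**2 = (-552/25 + 576)**2 = (13848/25)**2 = 191767104/625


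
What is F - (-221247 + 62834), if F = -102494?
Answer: 55919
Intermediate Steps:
F - (-221247 + 62834) = -102494 - (-221247 + 62834) = -102494 - 1*(-158413) = -102494 + 158413 = 55919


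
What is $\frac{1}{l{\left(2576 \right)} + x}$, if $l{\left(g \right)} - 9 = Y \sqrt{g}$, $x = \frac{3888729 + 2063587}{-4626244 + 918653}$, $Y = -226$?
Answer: $- \frac{101647325978773}{1808615277402158021047} - \frac{12426592845046024 \sqrt{161}}{1808615277402158021047} \approx -8.7237 \cdot 10^{-5}$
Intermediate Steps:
$x = - \frac{5952316}{3707591}$ ($x = \frac{5952316}{-3707591} = 5952316 \left(- \frac{1}{3707591}\right) = - \frac{5952316}{3707591} \approx -1.6054$)
$l{\left(g \right)} = 9 - 226 \sqrt{g}$
$\frac{1}{l{\left(2576 \right)} + x} = \frac{1}{\left(9 - 226 \sqrt{2576}\right) - \frac{5952316}{3707591}} = \frac{1}{\left(9 - 226 \cdot 4 \sqrt{161}\right) - \frac{5952316}{3707591}} = \frac{1}{\left(9 - 904 \sqrt{161}\right) - \frac{5952316}{3707591}} = \frac{1}{\frac{27416003}{3707591} - 904 \sqrt{161}}$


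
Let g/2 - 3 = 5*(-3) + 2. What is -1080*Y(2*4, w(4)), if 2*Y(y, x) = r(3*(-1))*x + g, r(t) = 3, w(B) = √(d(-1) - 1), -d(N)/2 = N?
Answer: 9180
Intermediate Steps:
d(N) = -2*N
g = -20 (g = 6 + 2*(5*(-3) + 2) = 6 + 2*(-15 + 2) = 6 + 2*(-13) = 6 - 26 = -20)
w(B) = 1 (w(B) = √(-2*(-1) - 1) = √(2 - 1) = √1 = 1)
Y(y, x) = -10 + 3*x/2 (Y(y, x) = (3*x - 20)/2 = (-20 + 3*x)/2 = -10 + 3*x/2)
-1080*Y(2*4, w(4)) = -1080*(-10 + (3/2)*1) = -1080*(-10 + 3/2) = -1080*(-17/2) = 9180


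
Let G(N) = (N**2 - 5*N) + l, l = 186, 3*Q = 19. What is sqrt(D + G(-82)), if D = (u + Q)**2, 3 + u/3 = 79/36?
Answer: sqrt(1056289)/12 ≈ 85.647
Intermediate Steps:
Q = 19/3 (Q = (1/3)*19 = 19/3 ≈ 6.3333)
u = -29/12 (u = -9 + 3*(79/36) = -9 + 79/12 = -29/12 ≈ -2.4167)
G(N) = 186 + N**2 - 5*N (G(N) = (N**2 - 5*N) + 186 = 186 + N**2 - 5*N)
D = 2209/144 (D = (-29/12 + 19/3)**2 = (47/12)**2 = 2209/144 ≈ 15.340)
sqrt(D + G(-82)) = sqrt(2209/144 + (186 + (-82)**2 - 5*(-82))) = sqrt(2209/144 + (186 + 6724 + 410)) = sqrt(2209/144 + 7320) = sqrt(1056289/144) = sqrt(1056289)/12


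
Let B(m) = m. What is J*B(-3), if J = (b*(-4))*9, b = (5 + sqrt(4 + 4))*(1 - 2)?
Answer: -540 - 216*sqrt(2) ≈ -845.47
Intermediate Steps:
b = -5 - 2*sqrt(2) (b = (5 + sqrt(8))*(-1) = (5 + 2*sqrt(2))*(-1) = -5 - 2*sqrt(2) ≈ -7.8284)
J = 180 + 72*sqrt(2) (J = ((-5 - 2*sqrt(2))*(-4))*9 = (20 + 8*sqrt(2))*9 = 180 + 72*sqrt(2) ≈ 281.82)
J*B(-3) = (180 + 72*sqrt(2))*(-3) = -540 - 216*sqrt(2)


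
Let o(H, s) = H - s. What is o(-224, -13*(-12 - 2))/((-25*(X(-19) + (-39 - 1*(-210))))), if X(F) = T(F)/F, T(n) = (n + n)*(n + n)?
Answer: 406/2375 ≈ 0.17095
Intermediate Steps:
T(n) = 4*n² (T(n) = (2*n)*(2*n) = 4*n²)
X(F) = 4*F (X(F) = (4*F²)/F = 4*F)
o(-224, -13*(-12 - 2))/((-25*(X(-19) + (-39 - 1*(-210))))) = (-224 - (-13)*(-12 - 2))/((-25*(4*(-19) + (-39 - 1*(-210))))) = (-224 - (-13)*(-14))/((-25*(-76 + (-39 + 210)))) = (-224 - 1*182)/((-25*(-76 + 171))) = (-224 - 182)/((-25*95)) = -406/(-2375) = -406*(-1/2375) = 406/2375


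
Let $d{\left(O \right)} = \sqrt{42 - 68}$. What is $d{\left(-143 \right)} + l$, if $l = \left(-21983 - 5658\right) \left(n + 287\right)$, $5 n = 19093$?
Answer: $- \frac{567414448}{5} + i \sqrt{26} \approx -1.1348 \cdot 10^{8} + 5.099 i$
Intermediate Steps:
$n = \frac{19093}{5}$ ($n = \frac{1}{5} \cdot 19093 = \frac{19093}{5} \approx 3818.6$)
$d{\left(O \right)} = i \sqrt{26}$ ($d{\left(O \right)} = \sqrt{-26} = i \sqrt{26}$)
$l = - \frac{567414448}{5}$ ($l = \left(-21983 - 5658\right) \left(\frac{19093}{5} + 287\right) = \left(-27641\right) \frac{20528}{5} = - \frac{567414448}{5} \approx -1.1348 \cdot 10^{8}$)
$d{\left(-143 \right)} + l = i \sqrt{26} - \frac{567414448}{5} = - \frac{567414448}{5} + i \sqrt{26}$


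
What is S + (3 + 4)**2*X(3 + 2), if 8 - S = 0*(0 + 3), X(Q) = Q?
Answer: 253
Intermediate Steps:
S = 8 (S = 8 - 0*(0 + 3) = 8 - 0*3 = 8 - 1*0 = 8 + 0 = 8)
S + (3 + 4)**2*X(3 + 2) = 8 + (3 + 4)**2*(3 + 2) = 8 + 7**2*5 = 8 + 49*5 = 8 + 245 = 253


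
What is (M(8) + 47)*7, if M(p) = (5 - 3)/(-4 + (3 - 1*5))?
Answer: 980/3 ≈ 326.67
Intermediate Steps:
M(p) = -1/3 (M(p) = 2/(-4 + (3 - 5)) = 2/(-4 - 2) = 2/(-6) = 2*(-1/6) = -1/3)
(M(8) + 47)*7 = (-1/3 + 47)*7 = (140/3)*7 = 980/3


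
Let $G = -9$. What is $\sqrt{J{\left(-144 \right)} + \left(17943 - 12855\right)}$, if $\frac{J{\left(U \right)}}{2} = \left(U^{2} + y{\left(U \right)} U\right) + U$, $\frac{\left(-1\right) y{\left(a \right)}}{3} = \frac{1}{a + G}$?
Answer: $\frac{12 \sqrt{92854}}{17} \approx 215.1$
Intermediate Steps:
$y{\left(a \right)} = - \frac{3}{-9 + a}$ ($y{\left(a \right)} = - \frac{3}{a - 9} = - \frac{3}{-9 + a}$)
$J{\left(U \right)} = 2 U + 2 U^{2} - \frac{6 U}{-9 + U}$ ($J{\left(U \right)} = 2 \left(\left(U^{2} + - \frac{3}{-9 + U} U\right) + U\right) = 2 \left(\left(U^{2} - \frac{3 U}{-9 + U}\right) + U\right) = 2 \left(U + U^{2} - \frac{3 U}{-9 + U}\right) = 2 U + 2 U^{2} - \frac{6 U}{-9 + U}$)
$\sqrt{J{\left(-144 \right)} + \left(17943 - 12855\right)} = \sqrt{2 \left(-144\right) \frac{1}{-9 - 144} \left(-3 + \left(1 - 144\right) \left(-9 - 144\right)\right) + \left(17943 - 12855\right)} = \sqrt{2 \left(-144\right) \frac{1}{-153} \left(-3 - -21879\right) + \left(17943 - 12855\right)} = \sqrt{2 \left(-144\right) \left(- \frac{1}{153}\right) \left(-3 + 21879\right) + 5088} = \sqrt{2 \left(-144\right) \left(- \frac{1}{153}\right) 21876 + 5088} = \sqrt{\frac{700032}{17} + 5088} = \sqrt{\frac{786528}{17}} = \frac{12 \sqrt{92854}}{17}$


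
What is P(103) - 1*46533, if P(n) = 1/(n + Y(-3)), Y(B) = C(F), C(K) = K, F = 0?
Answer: -4792898/103 ≈ -46533.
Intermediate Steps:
Y(B) = 0
P(n) = 1/n (P(n) = 1/(n + 0) = 1/n)
P(103) - 1*46533 = 1/103 - 1*46533 = 1/103 - 46533 = -4792898/103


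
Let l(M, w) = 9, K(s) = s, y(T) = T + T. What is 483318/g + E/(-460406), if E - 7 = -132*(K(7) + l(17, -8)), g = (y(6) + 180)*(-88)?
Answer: -1685507129/58931968 ≈ -28.601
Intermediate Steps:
y(T) = 2*T
g = -16896 (g = (2*6 + 180)*(-88) = (12 + 180)*(-88) = 192*(-88) = -16896)
E = -2105 (E = 7 - 132*(7 + 9) = 7 - 132*16 = 7 - 2112 = -2105)
483318/g + E/(-460406) = 483318/(-16896) - 2105/(-460406) = 483318*(-1/16896) - 2105*(-1/460406) = -7323/256 + 2105/460406 = -1685507129/58931968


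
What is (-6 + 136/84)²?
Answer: 8464/441 ≈ 19.193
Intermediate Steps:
(-6 + 136/84)² = (-6 + 136*(1/84))² = (-6 + 34/21)² = (-92/21)² = 8464/441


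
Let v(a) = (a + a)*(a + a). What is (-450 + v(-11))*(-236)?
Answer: -8024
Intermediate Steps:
v(a) = 4*a² (v(a) = (2*a)*(2*a) = 4*a²)
(-450 + v(-11))*(-236) = (-450 + 4*(-11)²)*(-236) = (-450 + 4*121)*(-236) = (-450 + 484)*(-236) = 34*(-236) = -8024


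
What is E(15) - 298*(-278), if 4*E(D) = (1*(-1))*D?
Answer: 331361/4 ≈ 82840.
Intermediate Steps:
E(D) = -D/4 (E(D) = ((1*(-1))*D)/4 = (-D)/4 = -D/4)
E(15) - 298*(-278) = -¼*15 - 298*(-278) = -15/4 + 82844 = 331361/4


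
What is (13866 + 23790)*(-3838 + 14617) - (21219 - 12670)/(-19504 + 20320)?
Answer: 331209515035/816 ≈ 4.0589e+8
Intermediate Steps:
(13866 + 23790)*(-3838 + 14617) - (21219 - 12670)/(-19504 + 20320) = 37656*10779 - 8549/816 = 405894024 - 8549/816 = 331209515035/816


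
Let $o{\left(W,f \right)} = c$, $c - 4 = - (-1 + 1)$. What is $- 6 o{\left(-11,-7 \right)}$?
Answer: $-24$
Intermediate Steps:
$c = 4$ ($c = 4 - \left(-1 + 1\right) = 4 - 0 = 4 + 0 = 4$)
$o{\left(W,f \right)} = 4$
$- 6 o{\left(-11,-7 \right)} = \left(-6\right) 4 = -24$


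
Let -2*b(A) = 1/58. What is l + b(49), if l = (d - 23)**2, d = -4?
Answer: 84563/116 ≈ 728.99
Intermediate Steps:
b(A) = -1/116 (b(A) = -1/2/58 = -1/2*1/58 = -1/116)
l = 729 (l = (-4 - 23)**2 = (-27)**2 = 729)
l + b(49) = 729 - 1/116 = 84563/116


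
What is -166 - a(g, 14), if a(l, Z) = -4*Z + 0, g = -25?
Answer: -110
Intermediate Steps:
a(l, Z) = -4*Z
-166 - a(g, 14) = -166 - (-4)*14 = -166 - 1*(-56) = -166 + 56 = -110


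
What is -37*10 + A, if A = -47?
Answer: -417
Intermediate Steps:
-37*10 + A = -37*10 - 47 = -370 - 47 = -417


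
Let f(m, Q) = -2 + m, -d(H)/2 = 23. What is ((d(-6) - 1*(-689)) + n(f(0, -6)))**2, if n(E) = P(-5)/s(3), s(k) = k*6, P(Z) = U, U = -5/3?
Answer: 1205270089/2916 ≈ 4.1333e+5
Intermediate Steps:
U = -5/3 (U = -5*1/3 = -5/3 ≈ -1.6667)
P(Z) = -5/3
d(H) = -46 (d(H) = -2*23 = -46)
s(k) = 6*k
n(E) = -5/54 (n(E) = -5/(3*(6*3)) = -5/3/18 = -5/3*1/18 = -5/54)
((d(-6) - 1*(-689)) + n(f(0, -6)))**2 = ((-46 - 1*(-689)) - 5/54)**2 = ((-46 + 689) - 5/54)**2 = (643 - 5/54)**2 = (34717/54)**2 = 1205270089/2916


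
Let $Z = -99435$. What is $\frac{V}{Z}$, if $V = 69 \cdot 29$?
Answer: $- \frac{667}{33145} \approx -0.020124$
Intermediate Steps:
$V = 2001$
$\frac{V}{Z} = \frac{2001}{-99435} = 2001 \left(- \frac{1}{99435}\right) = - \frac{667}{33145}$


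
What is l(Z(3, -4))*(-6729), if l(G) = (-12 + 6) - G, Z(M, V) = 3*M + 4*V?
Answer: -6729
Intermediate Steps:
l(G) = -6 - G
l(Z(3, -4))*(-6729) = (-6 - (3*3 + 4*(-4)))*(-6729) = (-6 - (9 - 16))*(-6729) = (-6 - 1*(-7))*(-6729) = (-6 + 7)*(-6729) = 1*(-6729) = -6729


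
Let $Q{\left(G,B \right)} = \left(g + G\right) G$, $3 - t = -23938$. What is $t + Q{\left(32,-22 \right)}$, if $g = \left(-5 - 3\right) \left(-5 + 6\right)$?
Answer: $24709$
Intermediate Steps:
$t = 23941$ ($t = 3 - -23938 = 3 + 23938 = 23941$)
$g = -8$ ($g = \left(-8\right) 1 = -8$)
$Q{\left(G,B \right)} = G \left(-8 + G\right)$ ($Q{\left(G,B \right)} = \left(-8 + G\right) G = G \left(-8 + G\right)$)
$t + Q{\left(32,-22 \right)} = 23941 + 32 \left(-8 + 32\right) = 23941 + 32 \cdot 24 = 23941 + 768 = 24709$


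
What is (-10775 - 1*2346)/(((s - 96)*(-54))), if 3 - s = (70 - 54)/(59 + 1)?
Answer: -65605/25182 ≈ -2.6052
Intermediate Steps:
s = 41/15 (s = 3 - (70 - 54)/(59 + 1) = 3 - 16/60 = 3 - 1*4/15 = 3 - 4/15 = 41/15 ≈ 2.7333)
(-10775 - 1*2346)/(((s - 96)*(-54))) = (-10775 - 1*2346)/(((41/15 - 96)*(-54))) = (-10775 - 2346)/((-1399/15*(-54))) = -13121/25182/5 = -13121*5/25182 = -65605/25182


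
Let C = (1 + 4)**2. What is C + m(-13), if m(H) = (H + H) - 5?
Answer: -6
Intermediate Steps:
C = 25 (C = 5**2 = 25)
m(H) = -5 + 2*H (m(H) = 2*H - 5 = -5 + 2*H)
C + m(-13) = 25 + (-5 + 2*(-13)) = 25 + (-5 - 26) = 25 - 31 = -6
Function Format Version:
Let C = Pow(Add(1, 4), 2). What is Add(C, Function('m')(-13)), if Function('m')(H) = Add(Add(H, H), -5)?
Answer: -6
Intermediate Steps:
C = 25 (C = Pow(5, 2) = 25)
Function('m')(H) = Add(-5, Mul(2, H)) (Function('m')(H) = Add(Mul(2, H), -5) = Add(-5, Mul(2, H)))
Add(C, Function('m')(-13)) = Add(25, Add(-5, Mul(2, -13))) = Add(25, Add(-5, -26)) = Add(25, -31) = -6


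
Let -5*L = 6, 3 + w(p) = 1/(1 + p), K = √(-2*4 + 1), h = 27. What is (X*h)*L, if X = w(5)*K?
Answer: 459*I*√7/5 ≈ 242.88*I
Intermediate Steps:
K = I*√7 (K = √(-8 + 1) = √(-7) = I*√7 ≈ 2.6458*I)
w(p) = -3 + 1/(1 + p)
L = -6/5 (L = -⅕*6 = -6/5 ≈ -1.2000)
X = -17*I*√7/6 (X = ((-2 - 3*5)/(1 + 5))*(I*√7) = ((-2 - 15)/6)*(I*√7) = ((⅙)*(-17))*(I*√7) = -17*I*√7/6 ≈ -7.4963*I)
(X*h)*L = (-17*I*√7/6*27)*(-6/5) = -153*I*√7/2*(-6/5) = 459*I*√7/5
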